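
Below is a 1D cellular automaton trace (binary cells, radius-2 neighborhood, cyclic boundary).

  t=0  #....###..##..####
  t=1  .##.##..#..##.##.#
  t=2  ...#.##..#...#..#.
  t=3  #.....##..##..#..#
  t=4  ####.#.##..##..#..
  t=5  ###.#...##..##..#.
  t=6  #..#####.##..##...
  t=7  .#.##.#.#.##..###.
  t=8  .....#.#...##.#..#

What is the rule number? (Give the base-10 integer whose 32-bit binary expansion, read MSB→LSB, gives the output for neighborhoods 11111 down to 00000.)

1335072649

  [31] ##### => .  t=0,i=16
  [30] ####. => #  t=0,i=17
  [29] ###.# => .  t=4,i=3
  [28] ###.. => .  t=0,i=0
  [27] ##.## => #  t=1,i=3
  [26] ##.#. => #  t=1,i=16
  [25] ##..# => #  t=0,i=8
  [24] ##... => #  t=0,i=1
  [23] #.### => #  t=5,i=0
  [22] #.##. => .  t=1,i=1
  [21] #.#.# => .  t=1,i=17
  [20] #.#.. => #  t=5,i=4
  [19] #..## => .  t=0,i=9
  [18] #..#. => .  t=1,i=7
  [17] #...# => #  t=2,i=11
  [16] #.... => #  t=0,i=2
  [15] .#### => #  t=0,i=15
  [14] .###. => .  t=0,i=6
  [13] .##.# => .  t=1,i=2
  [12] .##.. => #  t=0,i=11
  [11] .#.## => .  t=1,i=0
  [10] .#.#. => #  t=7,i=7
  [9] .#..# => #  t=1,i=9
  [8] .#... => #  t=2,i=10
  [7] ..### => #  t=0,i=5
  [6] ..##. => .  t=0,i=10
  [5] ..#.# => .  t=2,i=3
  [4] ..#.. => .  t=1,i=8
  [3] ...## => #  t=0,i=4
  [2] ...#. => .  t=2,i=2
  [1] ....# => .  t=0,i=3
  [0] ..... => #  t=3,i=3
  bits 01001111100100111001011110001001 = 1335072649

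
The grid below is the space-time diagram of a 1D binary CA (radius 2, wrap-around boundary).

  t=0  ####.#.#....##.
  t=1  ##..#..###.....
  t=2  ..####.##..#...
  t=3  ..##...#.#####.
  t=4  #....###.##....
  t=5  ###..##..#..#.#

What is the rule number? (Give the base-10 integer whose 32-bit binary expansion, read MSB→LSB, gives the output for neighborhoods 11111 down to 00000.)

  [31] ##### => .  t=3,i=11
  [30] ####. => .  t=0,i=2
  [29] ###.# => .  t=0,i=3
  [28] ###.. => .  t=1,i=9
  [27] ##.## => .  t=0,i=14
  [26] ##.#. => #  t=0,i=4
  [25] ##..# => #  t=1,i=2
  [24] ##... => .  t=1,i=10
  [23] #.### => #  t=0,i=0
  [22] #.##. => #  t=2,i=7
  [21] #.#.# => .  t=0,i=5
  [20] #.#.. => #  t=0,i=7
  [19] #..## => .  t=1,i=6
  [18] #..#. => #  t=1,i=3
  [17] #...# => #  t=3,i=0
  [16] #.... => #  t=0,i=9
  [15] .#### => #  t=0,i=1
  [14] .###. => #  t=1,i=8
  [13] .##.# => .  t=0,i=13
  [12] .##.. => .  t=1,i=1
  [11] .#.## => .  t=3,i=8
  [10] .#.#. => .  t=0,i=6
  [9] .#..# => #  t=1,i=5
  [8] .#... => #  t=0,i=8
  [7] ..### => #  t=1,i=7
  [6] ..##. => .  t=0,i=12
  [5] ..#.# => #  t=3,i=7
  [4] ..#.. => #  t=1,i=4
  [3] ...## => .  t=0,i=11
  [2] ...#. => #  t=3,i=6
  [1] ....# => .  t=0,i=10
  [0] ..... => .  t=1,i=12
  bits 00000110110101111100001110110100 = 114803636

114803636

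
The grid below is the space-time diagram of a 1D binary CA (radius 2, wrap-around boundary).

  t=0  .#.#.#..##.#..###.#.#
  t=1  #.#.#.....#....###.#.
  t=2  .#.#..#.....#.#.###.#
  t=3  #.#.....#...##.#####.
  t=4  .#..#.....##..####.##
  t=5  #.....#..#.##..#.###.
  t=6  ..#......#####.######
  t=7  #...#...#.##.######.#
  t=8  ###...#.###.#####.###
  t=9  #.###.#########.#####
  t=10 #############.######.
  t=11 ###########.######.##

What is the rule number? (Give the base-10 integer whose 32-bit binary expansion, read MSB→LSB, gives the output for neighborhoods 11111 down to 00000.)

3217284136

  nb #####: next=#  (t=3,i=17, bit31=1)
  nb ####.: next=.  (t=3,i=18, bit30=0)
  nb ###.#: next=#  (t=0,i=16, bit29=1)
  nb ###..: next=#  (t=6,i=20, bit28=1)
  nb ##.##: next=#  (t=3,i=14, bit27=1)
  nb ##.#.: next=#  (t=0,i=10, bit26=1)
  nb ##..#: next=#  (t=4,i=12, bit25=1)
  nb ##...: next=#  (t=7,i=1, bit24=1)
  nb #.###: next=#  (t=2,i=16, bit23=1)
  nb #.##.: next=#  (t=4,i=19, bit22=1)
  nb #.#.#: next=.  (t=0,i=1, bit21=0)
  nb #.#..: next=.  (t=0,i=5, bit20=0)
  nb #..##: next=.  (t=0,i=7, bit19=0)
  nb #..#.: next=.  (t=2,i=5, bit18=0)
  nb #...#: next=#  (t=3,i=10, bit17=1)
  nb #....: next=#  (t=1,i=6, bit16=1)
  nb .####: next=#  (t=3,i=16, bit15=1)
  nb .###.: next=#  (t=0,i=15, bit14=1)
  nb .##.#: next=.  (t=0,i=9, bit13=0)
  nb .##..: next=#  (t=4,i=11, bit12=1)
  nb .#.##: next=#  (t=2,i=15, bit11=1)
  nb .#.#.: next=#  (t=0,i=0, bit10=1)
  nb .#..#: next=.  (t=0,i=6, bit9=0)
  nb .#...: next=.  (t=1,i=5, bit8=0)
  nb ..###: next=.  (t=0,i=14, bit7=0)
  nb ..##.: next=.  (t=0,i=8, bit6=0)
  nb ..#.#: next=#  (t=2,i=12, bit5=1)
  nb ..#..: next=.  (t=1,i=10, bit4=0)
  nb ...##: next=#  (t=1,i=14, bit3=1)
  nb ...#.: next=.  (t=1,i=9, bit2=0)
  nb ....#: next=.  (t=1,i=8, bit1=0)
  nb .....: next=.  (t=1,i=7, bit0=0)
  bits 10111111110000111101110000101000 = 3217284136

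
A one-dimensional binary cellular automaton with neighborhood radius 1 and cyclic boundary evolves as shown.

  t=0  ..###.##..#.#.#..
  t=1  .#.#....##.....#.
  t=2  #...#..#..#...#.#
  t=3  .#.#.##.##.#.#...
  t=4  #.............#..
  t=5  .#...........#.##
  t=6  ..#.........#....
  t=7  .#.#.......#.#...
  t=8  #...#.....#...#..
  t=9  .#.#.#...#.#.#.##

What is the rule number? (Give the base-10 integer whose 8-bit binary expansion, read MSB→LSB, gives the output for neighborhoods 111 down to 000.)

146

  [7] ### => #  t=0,i=3
  [6] ##. => .  t=0,i=4
  [5] #.# => .  t=0,i=5
  [4] #.. => #  t=0,i=8
  [3] .## => .  t=0,i=2
  [2] .#. => .  t=0,i=10
  [1] ..# => #  t=0,i=1
  [0] ... => .  t=0,i=0
  bits 10010010 = 146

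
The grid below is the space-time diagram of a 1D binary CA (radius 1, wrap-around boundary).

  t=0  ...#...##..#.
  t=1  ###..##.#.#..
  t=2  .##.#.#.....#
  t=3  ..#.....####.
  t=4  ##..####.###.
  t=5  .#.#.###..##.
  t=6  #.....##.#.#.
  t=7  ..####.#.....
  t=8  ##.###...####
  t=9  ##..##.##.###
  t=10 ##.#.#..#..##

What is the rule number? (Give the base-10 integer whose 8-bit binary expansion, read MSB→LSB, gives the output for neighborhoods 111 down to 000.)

195

  nb ###: next=#  (t=1,i=1, bit7=1)
  nb ##.: next=#  (t=0,i=8, bit6=1)
  nb #.#: next=.  (t=1,i=7, bit5=0)
  nb #..: next=.  (t=0,i=4, bit4=0)
  nb .##: next=.  (t=0,i=7, bit3=0)
  nb .#.: next=.  (t=0,i=3, bit2=0)
  nb ..#: next=#  (t=0,i=2, bit1=1)
  nb ...: next=#  (t=0,i=0, bit0=1)
  bits 11000011 = 195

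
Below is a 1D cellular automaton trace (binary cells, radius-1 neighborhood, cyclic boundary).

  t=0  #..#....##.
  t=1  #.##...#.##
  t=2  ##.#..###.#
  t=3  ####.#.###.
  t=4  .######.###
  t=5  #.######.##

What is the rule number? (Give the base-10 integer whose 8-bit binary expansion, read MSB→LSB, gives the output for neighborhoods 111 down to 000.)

230

  ### -> #   bit 7 = 1  t=1,i=10
  ##. -> #   bit 6 = 1  t=0,i=9
  #.# -> #   bit 5 = 1  t=0,i=10
  #.. -> .   bit 4 = 0  t=0,i=1
  .## -> .   bit 3 = 0  t=0,i=8
  .#. -> #   bit 2 = 1  t=0,i=0
  ..# -> #   bit 1 = 1  t=0,i=2
  ... -> .   bit 0 = 0  t=0,i=5
  bits 11100110 = 230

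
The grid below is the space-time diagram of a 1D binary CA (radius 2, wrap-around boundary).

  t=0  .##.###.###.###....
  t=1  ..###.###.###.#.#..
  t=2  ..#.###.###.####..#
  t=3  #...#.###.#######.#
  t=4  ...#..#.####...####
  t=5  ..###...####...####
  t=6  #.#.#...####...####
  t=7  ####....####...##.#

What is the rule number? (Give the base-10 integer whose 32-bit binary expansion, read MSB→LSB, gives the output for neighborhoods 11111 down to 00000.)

  ##### -> .   bit 31 = 0  t=3,i=12
  ####. -> #   bit 30 = 1  t=2,i=14
  ###.# -> #   bit 29 = 1  t=0,i=6
  ###.. -> #   bit 28 = 1  t=0,i=14
  ##.## -> #   bit 27 = 1  t=0,i=3
  ##.#. -> #   bit 26 = 1  t=1,i=13
  ##..# -> #   bit 25 = 1  t=2,i=16
  ##... -> .   bit 24 = 0  t=0,i=15
  #.### -> #   bit 23 = 1  t=0,i=4
  #.##. -> #   bit 22 = 1  t=3,i=18
  #.#.# -> #   bit 21 = 1  t=1,i=14
  #.#.. -> .   bit 20 = 0  t=1,i=16
  #..## -> .   bit 19 = 0  t=5,i=1
  #..#. -> .   bit 18 = 0  t=2,i=1
  #...# -> .   bit 17 = 0  t=3,i=2
  #.... -> #   bit 16 = 1  t=0,i=16
  .#### -> #   bit 15 = 1  t=2,i=13
  .###. -> .   bit 14 = 0  t=0,i=5
  .##.# -> #   bit 13 = 1  t=0,i=2
  .##.. -> .   bit 12 = 0  t=3,i=0
  .#.## -> .   bit 11 = 0  t=2,i=3
  .#.#. -> #   bit 10 = 1  t=1,i=15
  .#..# -> #   bit 9 = 1  t=2,i=0
  .#... -> .   bit 8 = 0  t=1,i=17
  ..### -> #   bit 7 = 1  t=1,i=2
  ..##. -> .   bit 6 = 0  t=0,i=1
  ..#.# -> .   bit 5 = 0  t=2,i=2
  ..#.. -> #   bit 4 = 1  t=2,i=18
  ...## -> .   bit 3 = 0  t=0,i=0
  ...#. -> #   bit 2 = 1  t=3,i=3
  ....# -> .   bit 1 = 0  t=0,i=18
  ..... -> .   bit 0 = 0  t=0,i=17
  bits 01111110111000011010011010010100 = 2128717460

2128717460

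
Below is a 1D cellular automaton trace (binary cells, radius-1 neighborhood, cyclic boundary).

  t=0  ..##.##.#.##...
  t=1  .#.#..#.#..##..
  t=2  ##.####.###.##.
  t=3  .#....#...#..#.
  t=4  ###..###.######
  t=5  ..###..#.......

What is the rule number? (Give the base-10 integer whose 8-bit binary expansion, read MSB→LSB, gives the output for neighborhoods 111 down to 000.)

  ### -> .   bit 7 = 0  t=2,i=4
  ##. -> #   bit 6 = 1  t=0,i=3
  #.# -> .   bit 5 = 0  t=0,i=4
  #.. -> #   bit 4 = 1  t=0,i=12
  .## -> .   bit 3 = 0  t=0,i=2
  .#. -> #   bit 2 = 1  t=0,i=8
  ..# -> #   bit 1 = 1  t=0,i=1
  ... -> .   bit 0 = 0  t=0,i=0
  bits 01010110 = 86

86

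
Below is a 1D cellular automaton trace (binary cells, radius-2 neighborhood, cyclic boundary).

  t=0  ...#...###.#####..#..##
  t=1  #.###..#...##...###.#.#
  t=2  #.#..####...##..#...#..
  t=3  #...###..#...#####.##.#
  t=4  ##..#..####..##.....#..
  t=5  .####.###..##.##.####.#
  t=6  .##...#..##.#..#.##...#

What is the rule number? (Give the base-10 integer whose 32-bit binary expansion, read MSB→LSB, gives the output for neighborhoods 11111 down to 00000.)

61649335

  nb #####: next=.  (t=0,i=13, bit31=0)
  nb ####.: next=.  (t=0,i=14, bit30=0)
  nb ###.#: next=.  (t=0,i=9, bit29=0)
  nb ###..: next=.  (t=0,i=15, bit28=0)
  nb ##.##: next=.  (t=0,i=10, bit27=0)
  nb ##.#.: next=.  (t=1,i=19, bit26=0)
  nb ##..#: next=#  (t=0,i=16, bit25=1)
  nb ##...: next=#  (t=0,i=0, bit24=1)
  nb #.###: next=#  (t=0,i=11, bit23=1)
  nb #.##.: next=.  (t=1,i=22, bit22=0)
  nb #.#.#: next=#  (t=1,i=20, bit21=1)
  nb #.#..: next=.  (t=2,i=2, bit20=0)
  nb #..##: next=#  (t=0,i=20, bit19=1)
  nb #..#.: next=#  (t=0,i=17, bit18=1)
  nb #...#: next=.  (t=0,i=1, bit17=0)
  nb #....: next=.  (t=4,i=16, bit16=0)
  nb .####: next=#  (t=0,i=12, bit15=1)
  nb .###.: next=.  (t=0,i=8, bit14=0)
  nb .##.#: next=#  (t=1,i=0, bit13=1)
  nb .##..: next=#  (t=0,i=22, bit12=1)
  nb .#.##: next=.  (t=1,i=21, bit11=0)
  nb .#.#.: next=.  (t=2,i=1, bit10=0)
  nb .#..#: next=.  (t=0,i=19, bit9=0)
  nb .#...: next=#  (t=0,i=4, bit8=1)
  nb ..###: next=#  (t=0,i=7, bit7=1)
  nb ..##.: next=.  (t=0,i=21, bit6=0)
  nb ..#.#: next=#  (t=2,i=0, bit5=1)
  nb ..#..: next=#  (t=0,i=3, bit4=1)
  nb ...##: next=.  (t=0,i=6, bit3=0)
  nb ...#.: next=#  (t=0,i=2, bit2=1)
  nb ....#: next=#  (t=4,i=18, bit1=1)
  nb .....: next=#  (t=4,i=17, bit0=1)
  bits 00000011101011001011000110110111 = 61649335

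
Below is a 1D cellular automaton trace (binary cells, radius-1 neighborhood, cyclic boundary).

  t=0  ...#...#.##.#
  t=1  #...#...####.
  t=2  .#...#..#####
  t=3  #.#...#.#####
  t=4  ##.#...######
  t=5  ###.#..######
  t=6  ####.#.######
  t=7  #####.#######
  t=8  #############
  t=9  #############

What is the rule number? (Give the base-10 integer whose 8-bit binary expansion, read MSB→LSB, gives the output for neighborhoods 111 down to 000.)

248

  nb ###: next=#  (t=1,i=9, bit7=1)
  nb ##.: next=#  (t=0,i=10, bit6=1)
  nb #.#: next=#  (t=0,i=8, bit5=1)
  nb #..: next=#  (t=0,i=0, bit4=1)
  nb .##: next=#  (t=0,i=9, bit3=1)
  nb .#.: next=.  (t=0,i=3, bit2=0)
  nb ..#: next=.  (t=0,i=2, bit1=0)
  nb ...: next=.  (t=0,i=1, bit0=0)
  bits 11111000 = 248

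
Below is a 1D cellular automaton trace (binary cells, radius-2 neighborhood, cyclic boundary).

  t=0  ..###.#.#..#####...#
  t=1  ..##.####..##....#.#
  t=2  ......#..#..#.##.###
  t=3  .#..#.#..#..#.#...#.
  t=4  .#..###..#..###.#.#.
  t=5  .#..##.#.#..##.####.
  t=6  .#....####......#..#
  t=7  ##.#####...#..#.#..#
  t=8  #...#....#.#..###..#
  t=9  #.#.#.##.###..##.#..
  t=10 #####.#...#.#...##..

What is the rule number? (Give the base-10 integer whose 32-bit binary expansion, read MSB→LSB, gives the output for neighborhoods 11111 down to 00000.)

108254394

  ##### -> .   bit 31 = 0  t=0,i=13
  ####. -> .   bit 30 = 0  t=0,i=14
  ###.# -> .   bit 29 = 0  t=0,i=4
  ###.. -> .   bit 28 = 0  t=0,i=15
  ##.## -> .   bit 27 = 0  t=1,i=4
  ##.#. -> #   bit 26 = 1  t=0,i=5
  ##..# -> #   bit 25 = 1  t=1,i=9
  ##... -> .   bit 24 = 0  t=0,i=16
  #.### -> .   bit 23 = 0  t=1,i=5
  #.##. -> #   bit 22 = 1  t=2,i=14
  #.#.# -> #   bit 21 = 1  t=0,i=6
  #.#.. -> #   bit 20 = 1  t=0,i=8
  #..## -> .   bit 19 = 0  t=0,i=1
  #..#. -> .   bit 18 = 0  t=2,i=8
  #...# -> #   bit 17 = 1  t=0,i=17
  #.... -> #   bit 16 = 1  t=1,i=14
  .#### -> #   bit 15 = 1  t=0,i=12
  .###. -> #   bit 14 = 1  t=0,i=3
  .##.# -> .   bit 13 = 0  t=1,i=3
  .##.. -> #   bit 12 = 1  t=1,i=12
  .#.## -> .   bit 11 = 0  t=2,i=13
  .#.#. -> #   bit 10 = 1  t=0,i=7
  .#..# -> .   bit 9 = 0  t=0,i=0
  .#... -> .   bit 8 = 0  t=3,i=15
  ..### -> #   bit 7 = 1  t=0,i=2
  ..##. -> .   bit 6 = 0  t=1,i=2
  ..#.# -> #   bit 5 = 1  t=1,i=17
  ..#.. -> #   bit 4 = 1  t=0,i=19
  ...## -> #   bit 3 = 1  t=6,i=5
  ...#. -> .   bit 2 = 0  t=0,i=18
  ....# -> #   bit 1 = 1  t=1,i=15
  ..... -> .   bit 0 = 0  t=2,i=2
  bits 00000110011100111101010010111010 = 108254394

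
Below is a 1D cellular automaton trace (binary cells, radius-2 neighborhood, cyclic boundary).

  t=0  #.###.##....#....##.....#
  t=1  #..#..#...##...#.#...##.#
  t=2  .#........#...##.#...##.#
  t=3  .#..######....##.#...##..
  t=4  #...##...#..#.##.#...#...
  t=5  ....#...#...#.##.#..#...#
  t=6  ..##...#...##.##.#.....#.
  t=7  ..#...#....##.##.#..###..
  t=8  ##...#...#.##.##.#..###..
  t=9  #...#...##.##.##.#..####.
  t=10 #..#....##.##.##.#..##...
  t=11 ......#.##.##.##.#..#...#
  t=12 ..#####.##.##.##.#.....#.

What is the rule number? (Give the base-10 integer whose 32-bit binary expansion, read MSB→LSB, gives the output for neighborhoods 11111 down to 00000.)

307290343

  [31] ##### => .  t=3,i=6
  [30] ####. => .  t=3,i=8
  [29] ###.# => .  t=0,i=4
  [28] ###.. => #  t=3,i=9
  [27] ##.## => .  t=0,i=1
  [26] ##.#. => .  t=2,i=16
  [25] ##..# => #  t=1,i=1
  [24] ##... => .  t=0,i=8
  [23] #.### => .  t=0,i=2
  [22] #.##. => #  t=0,i=6
  [21] #.#.# => .  t=2,i=24
  [20] #.#.. => #  t=1,i=17
  [19] #..## => .  t=3,i=3
  [18] #..#. => .  t=1,i=2
  [17] #...# => .  t=1,i=8
  [16] #.... => .  t=0,i=9
  [15] .#### => #  t=3,i=5
  [14] .###. => #  t=0,i=3
  [13] .##.# => #  t=0,i=0
  [12] .##.. => .  t=0,i=7
  [11] .#.## => .  t=4,i=13
  [10] .#.#. => .  t=1,i=16
  [9] .#..# => .  t=1,i=4
  [8] .#... => .  t=0,i=13
  [7] ..### => #  t=3,i=4
  [6] ..##. => #  t=0,i=17
  [5] ..#.# => #  t=1,i=15
  [4] ..#.. => .  t=0,i=12
  [3] ...## => .  t=0,i=16
  [2] ...#. => #  t=0,i=11
  [1] ....# => #  t=0,i=10
  [0] ..... => #  t=0,i=21
  bits 00010010010100001110000011100111 = 307290343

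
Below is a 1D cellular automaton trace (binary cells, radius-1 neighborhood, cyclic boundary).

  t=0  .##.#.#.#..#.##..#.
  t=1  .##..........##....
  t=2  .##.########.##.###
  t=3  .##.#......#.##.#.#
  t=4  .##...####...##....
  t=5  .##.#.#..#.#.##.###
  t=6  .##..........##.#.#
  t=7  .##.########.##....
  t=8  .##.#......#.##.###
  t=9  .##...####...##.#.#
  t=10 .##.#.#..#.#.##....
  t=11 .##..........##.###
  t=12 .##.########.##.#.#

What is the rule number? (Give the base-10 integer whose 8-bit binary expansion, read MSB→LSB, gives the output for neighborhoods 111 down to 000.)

  ###|.  b7=0 t=2,i=5
  ##.|#  b6=1 t=0,i=2
  #.#|.  b5=0 t=0,i=3
  #..|.  b4=0 t=0,i=9
  .##|#  b3=1 t=0,i=1
  .#.|.  b2=0 t=0,i=4
  ..#|.  b1=0 t=0,i=0
  ...|#  b0=1 t=1,i=4
  bits 01001001 = 73

73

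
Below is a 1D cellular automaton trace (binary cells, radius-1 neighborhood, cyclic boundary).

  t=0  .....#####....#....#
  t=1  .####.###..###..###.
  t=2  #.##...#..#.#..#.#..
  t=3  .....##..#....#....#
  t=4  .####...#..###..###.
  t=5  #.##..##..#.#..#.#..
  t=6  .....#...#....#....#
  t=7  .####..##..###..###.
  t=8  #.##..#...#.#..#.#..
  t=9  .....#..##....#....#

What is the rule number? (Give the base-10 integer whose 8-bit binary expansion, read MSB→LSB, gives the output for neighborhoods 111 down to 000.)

  ###|#  b7=1 t=0,i=6
  ##.|.  b6=0 t=0,i=9
  #.#|.  b5=0 t=1,i=5
  #..|.  b4=0 t=0,i=0
  .##|.  b3=0 t=0,i=5
  .#.|.  b2=0 t=0,i=14
  ..#|#  b1=1 t=0,i=4
  ...|#  b0=1 t=0,i=1
  bits 10000011 = 131

131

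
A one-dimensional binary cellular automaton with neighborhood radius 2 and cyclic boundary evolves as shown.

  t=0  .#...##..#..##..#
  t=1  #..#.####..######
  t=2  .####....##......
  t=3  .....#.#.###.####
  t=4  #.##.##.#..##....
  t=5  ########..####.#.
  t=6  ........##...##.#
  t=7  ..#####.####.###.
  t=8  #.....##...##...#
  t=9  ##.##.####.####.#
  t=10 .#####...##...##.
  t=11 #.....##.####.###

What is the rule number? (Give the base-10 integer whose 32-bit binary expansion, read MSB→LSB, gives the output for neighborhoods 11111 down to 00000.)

  [31] ##### => .  t=1,i=13
  [30] ####. => .  t=1,i=7
  [29] ###.# => #  t=3,i=11
  [28] ###.. => .  t=1,i=0
  [27] ##.## => #  t=3,i=12
  [26] ##.#. => #  t=4,i=7
  [25] ##..# => #  t=0,i=7
  [24] ##... => #  t=2,i=5
  [23] #.### => .  t=1,i=5
  [22] #.##. => #  t=4,i=2
  [21] #.#.# => .  t=3,i=7
  [20] #.#.. => .  t=0,i=1
  [19] #..## => #  t=0,i=11
  [18] #..#. => #  t=0,i=8
  [17] #...# => #  t=0,i=3
  [16] #.... => .  t=2,i=6
  [15] .#### => .  t=1,i=6
  [14] .###. => .  t=3,i=10
  [13] .##.# => #  t=4,i=3
  [12] .##.. => #  t=0,i=6
  [11] .#.## => #  t=1,i=4
  [10] .#.#. => #  t=0,i=0
  [9] .#..# => .  t=0,i=10
  [8] .#... => .  t=0,i=2
  [7] ..### => .  t=1,i=11
  [6] ..##. => #  t=0,i=5
  [5] ..#.# => #  t=0,i=16
  [4] ..#.. => .  t=0,i=9
  [3] ...## => .  t=0,i=4
  [2] ...#. => .  t=3,i=4
  [1] ....# => #  t=2,i=7
  [0] ..... => #  t=2,i=13
  bits 00101111010011100011110001100011 = 793656419

793656419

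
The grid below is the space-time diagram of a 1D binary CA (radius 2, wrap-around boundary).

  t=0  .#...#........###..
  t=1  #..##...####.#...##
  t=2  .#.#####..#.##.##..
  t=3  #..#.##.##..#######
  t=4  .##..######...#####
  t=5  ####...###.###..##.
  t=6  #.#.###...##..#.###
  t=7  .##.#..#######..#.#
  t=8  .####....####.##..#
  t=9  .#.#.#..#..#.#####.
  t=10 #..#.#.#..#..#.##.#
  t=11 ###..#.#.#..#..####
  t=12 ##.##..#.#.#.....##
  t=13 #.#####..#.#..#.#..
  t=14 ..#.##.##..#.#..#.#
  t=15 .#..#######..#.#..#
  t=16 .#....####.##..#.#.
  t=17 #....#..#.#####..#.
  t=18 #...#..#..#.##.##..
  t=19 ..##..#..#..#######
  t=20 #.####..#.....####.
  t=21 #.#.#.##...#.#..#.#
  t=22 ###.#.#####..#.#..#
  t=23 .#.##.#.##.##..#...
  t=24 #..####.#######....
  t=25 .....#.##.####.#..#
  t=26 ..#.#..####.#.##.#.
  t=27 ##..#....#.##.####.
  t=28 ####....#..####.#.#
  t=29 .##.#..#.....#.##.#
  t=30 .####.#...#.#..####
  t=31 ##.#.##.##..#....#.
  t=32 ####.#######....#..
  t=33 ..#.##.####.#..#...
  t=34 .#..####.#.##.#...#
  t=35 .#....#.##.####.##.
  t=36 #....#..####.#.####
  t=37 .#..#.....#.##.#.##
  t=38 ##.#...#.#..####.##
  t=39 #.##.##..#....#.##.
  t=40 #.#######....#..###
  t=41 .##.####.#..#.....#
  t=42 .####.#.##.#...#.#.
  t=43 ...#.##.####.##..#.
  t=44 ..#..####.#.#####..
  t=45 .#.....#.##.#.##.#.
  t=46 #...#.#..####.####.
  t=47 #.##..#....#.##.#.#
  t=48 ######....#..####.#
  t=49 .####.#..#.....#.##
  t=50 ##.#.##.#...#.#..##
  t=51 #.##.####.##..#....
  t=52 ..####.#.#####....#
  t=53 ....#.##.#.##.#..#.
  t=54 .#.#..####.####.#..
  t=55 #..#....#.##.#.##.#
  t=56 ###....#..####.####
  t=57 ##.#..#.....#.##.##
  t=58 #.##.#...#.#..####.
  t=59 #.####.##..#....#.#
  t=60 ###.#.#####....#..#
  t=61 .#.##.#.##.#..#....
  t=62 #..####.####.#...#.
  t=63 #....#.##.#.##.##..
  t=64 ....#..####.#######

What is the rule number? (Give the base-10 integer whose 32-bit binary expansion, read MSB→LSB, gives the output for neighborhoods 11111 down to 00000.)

  #####|#  b31=1 t=2,i=5
  ####.|#  b30=1 t=1,i=10
  ###.#|.  b29=0 t=1,i=11
  ###..|.  b28=0 t=0,i=16
  ##.##|#  b27=1 t=2,i=14
  ##.#.|#  b26=1 t=1,i=12
  ##..#|#  b25=1 t=1,i=1
  ##...|#  b24=1 t=0,i=17
  #.###|#  b23=1 t=2,i=3
  #.##.|#  b22=1 t=2,i=12
  #.#.#|#  b21=1 t=6,i=2
  #.#..|#  b20=1 t=1,i=13
  #..##|.  b19=0 t=1,i=2
  #..#.|#  b18=1 t=2,i=9
  #...#|#  b17=1 t=0,i=3
  #....|.  b16=0 t=0,i=7
  .####|.  b15=0 t=1,i=9
  .###.|.  b14=0 t=0,i=15
  .##.#|#  b13=1 t=2,i=13
  .##..|#  b12=1 t=1,i=4
  .#.##|.  b11=0 t=2,i=2
  .#.#.|.  b10=0 t=7,i=17
  .#..#|.  b9=0 t=7,i=5
  .#...|.  b8=0 t=0,i=2
  ..###|.  b7=0 t=0,i=14
  ..##.|#  b6=1 t=1,i=3
  ..#.#|.  b5=0 t=2,i=1
  ..#..|.  b4=0 t=0,i=1
  ...##|#  b3=1 t=0,i=13
  ...#.|#  b2=1 t=0,i=0
  ....#|.  b1=0 t=0,i=12
  .....|#  b0=1 t=0,i=8
  bits 11001111111101100011000001001101 = 3489017933

3489017933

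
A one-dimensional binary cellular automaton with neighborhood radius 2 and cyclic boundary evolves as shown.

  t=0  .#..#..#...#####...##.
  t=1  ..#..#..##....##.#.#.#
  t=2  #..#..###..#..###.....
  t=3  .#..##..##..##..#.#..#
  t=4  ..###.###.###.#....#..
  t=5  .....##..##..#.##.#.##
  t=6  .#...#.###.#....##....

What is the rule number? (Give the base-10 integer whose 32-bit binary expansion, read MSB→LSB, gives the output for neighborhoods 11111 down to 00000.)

1586176836

  nb #####: next=.  (t=0,i=13, bit31=0)
  nb ####.: next=#  (t=0,i=14, bit30=1)
  nb ###.#: next=.  (t=4,i=4, bit29=0)
  nb ###..: next=#  (t=0,i=15, bit28=1)
  nb ##.##: next=#  (t=4,i=5, bit27=1)
  nb ##.#.: next=#  (t=1,i=16, bit26=1)
  nb ##..#: next=#  (t=0,i=21, bit25=1)
  nb ##...: next=.  (t=0,i=16, bit24=0)
  nb #.###: next=#  (t=4,i=6, bit23=1)
  nb #.##.: next=.  (t=5,i=15, bit22=0)
  nb #.#.#: next=.  (t=1,i=17, bit21=0)
  nb #.#..: next=.  (t=1,i=21, bit20=0)
  nb #..##: next=#  (t=1,i=7, bit19=1)
  nb #..#.: next=.  (t=0,i=0, bit18=0)
  nb #...#: next=#  (t=0,i=9, bit17=1)
  nb #....: next=#  (t=1,i=11, bit16=1)
  nb .####: next=.  (t=0,i=12, bit15=0)
  nb .###.: next=.  (t=2,i=7, bit14=0)
  nb .##.#: next=#  (t=1,i=15, bit13=1)
  nb .##..: next=.  (t=0,i=20, bit12=0)
  nb .#.##: next=.  (t=5,i=14, bit11=0)
  nb .#.#.: next=.  (t=1,i=18, bit10=0)
  nb .#..#: next=#  (t=0,i=2, bit9=1)
  nb .#...: next=#  (t=0,i=8, bit8=1)
  nb ..###: next=.  (t=0,i=11, bit7=0)
  nb ..##.: next=#  (t=0,i=19, bit6=1)
  nb ..#.#: next=.  (t=3,i=16, bit5=0)
  nb ..#..: next=.  (t=0,i=1, bit4=0)
  nb ...##: next=.  (t=0,i=10, bit3=0)
  nb ...#.: next=#  (t=2,i=21, bit2=1)
  nb ....#: next=.  (t=1,i=12, bit1=0)
  nb .....: next=.  (t=2,i=19, bit0=0)
  bits 01011110100010110010001101000100 = 1586176836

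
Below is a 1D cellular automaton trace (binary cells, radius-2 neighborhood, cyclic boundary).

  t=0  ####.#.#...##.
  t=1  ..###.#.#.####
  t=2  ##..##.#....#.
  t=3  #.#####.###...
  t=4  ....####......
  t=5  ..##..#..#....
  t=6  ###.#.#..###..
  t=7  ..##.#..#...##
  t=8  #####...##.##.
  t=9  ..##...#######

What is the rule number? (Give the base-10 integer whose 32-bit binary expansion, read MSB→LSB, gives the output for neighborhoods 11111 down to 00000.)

3997771098

  #####|#  b31=1 t=3,i=4
  ####.|#  b30=1 t=0,i=2
  ###.#|#  b29=1 t=0,i=3
  ###..|.  b28=0 t=1,i=13
  ##.##|#  b27=1 t=0,i=13
  ##.#.|#  b26=1 t=0,i=4
  ##..#|#  b25=1 t=1,i=0
  ##...|.  b24=0 t=3,i=11
  #.###|.  b23=0 t=0,i=0
  #.##.|#  b22=1 t=2,i=0
  #.#.#|.  b21=0 t=0,i=5
  #.#..|.  b20=0 t=0,i=7
  #..##|#  b19=1 t=1,i=1
  #..#.|.  b18=0 t=5,i=5
  #...#|.  b17=0 t=0,i=9
  #....|#  b16=1 t=2,i=9
  .####|.  b15=0 t=0,i=1
  .###.|.  b14=0 t=1,i=3
  .##.#|#  b13=1 t=0,i=12
  .##..|.  b12=0 t=2,i=1
  .#.##|.  b11=0 t=1,i=9
  .#.#.|#  b10=1 t=0,i=6
  .#..#|.  b9=0 t=5,i=7
  .#...|#  b8=1 t=0,i=8
  ..###|.  b7=0 t=1,i=2
  ..##.|#  b6=1 t=0,i=11
  ..#.#|.  b5=0 t=2,i=12
  ..#..|#  b4=1 t=5,i=6
  ...##|#  b3=1 t=0,i=10
  ...#.|.  b2=0 t=2,i=11
  ....#|#  b1=1 t=2,i=10
  .....|.  b0=0 t=4,i=0
  bits 11101110010010010010010101011010 = 3997771098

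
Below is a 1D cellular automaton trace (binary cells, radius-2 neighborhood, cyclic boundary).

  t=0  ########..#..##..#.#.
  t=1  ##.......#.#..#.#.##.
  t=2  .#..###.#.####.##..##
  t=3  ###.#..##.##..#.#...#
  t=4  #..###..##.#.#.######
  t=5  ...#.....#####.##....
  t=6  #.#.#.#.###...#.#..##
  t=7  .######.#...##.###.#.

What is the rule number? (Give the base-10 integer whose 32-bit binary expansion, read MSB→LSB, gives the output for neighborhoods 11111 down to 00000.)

213301133

  nb #####: next=.  (t=0,i=2, bit31=0)
  nb ####.: next=.  (t=0,i=6, bit30=0)
  nb ###.#: next=.  (t=2,i=6, bit29=0)
  nb ###..: next=.  (t=0,i=7, bit28=0)
  nb ##.##: next=#  (t=1,i=20, bit27=1)
  nb ##.#.: next=#  (t=2,i=0, bit26=1)
  nb ##..#: next=.  (t=0,i=8, bit25=0)
  nb ##...: next=.  (t=1,i=2, bit24=0)
  nb #.###: next=#  (t=0,i=0, bit23=1)
  nb #.##.: next=.  (t=1,i=0, bit22=0)
  nb #.#.#: next=#  (t=0,i=19, bit21=1)
  nb #.#..: next=#  (t=1,i=11, bit20=1)
  nb #..##: next=.  (t=0,i=12, bit19=0)
  nb #..#.: next=#  (t=0,i=9, bit18=1)
  nb #...#: next=#  (t=3,i=18, bit17=1)
  nb #....: next=.  (t=1,i=3, bit16=0)
  nb .####: next=#  (t=0,i=1, bit15=1)
  nb .###.: next=.  (t=2,i=5, bit14=0)
  nb .##.#: next=#  (t=1,i=19, bit13=1)
  nb .##..: next=#  (t=0,i=14, bit12=1)
  nb .#.##: next=.  (t=0,i=20, bit11=0)
  nb .#.#.: next=#  (t=0,i=18, bit10=1)
  nb .#..#: next=#  (t=0,i=11, bit9=1)
  nb .#...: next=#  (t=3,i=17, bit8=1)
  nb ..###: next=#  (t=2,i=4, bit7=1)
  nb ..##.: next=.  (t=0,i=13, bit6=0)
  nb ..#.#: next=.  (t=0,i=17, bit5=0)
  nb ..#..: next=.  (t=0,i=10, bit4=0)
  nb ...##: next=#  (t=3,i=19, bit3=1)
  nb ...#.: next=#  (t=1,i=8, bit2=1)
  nb ....#: next=.  (t=1,i=7, bit1=0)
  nb .....: next=#  (t=1,i=4, bit0=1)
  bits 00001100101101101011011110001101 = 213301133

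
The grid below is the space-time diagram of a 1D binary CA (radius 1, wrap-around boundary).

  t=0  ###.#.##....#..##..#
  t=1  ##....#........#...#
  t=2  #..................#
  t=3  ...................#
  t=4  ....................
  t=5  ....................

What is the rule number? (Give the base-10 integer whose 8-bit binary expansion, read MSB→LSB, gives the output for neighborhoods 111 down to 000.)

136

  nb ###: next=#  (t=0,i=0, bit7=1)
  nb ##.: next=.  (t=0,i=2, bit6=0)
  nb #.#: next=.  (t=0,i=3, bit5=0)
  nb #..: next=.  (t=0,i=8, bit4=0)
  nb .##: next=#  (t=0,i=6, bit3=1)
  nb .#.: next=.  (t=0,i=4, bit2=0)
  nb ..#: next=.  (t=0,i=11, bit1=0)
  nb ...: next=.  (t=0,i=9, bit0=0)
  bits 10001000 = 136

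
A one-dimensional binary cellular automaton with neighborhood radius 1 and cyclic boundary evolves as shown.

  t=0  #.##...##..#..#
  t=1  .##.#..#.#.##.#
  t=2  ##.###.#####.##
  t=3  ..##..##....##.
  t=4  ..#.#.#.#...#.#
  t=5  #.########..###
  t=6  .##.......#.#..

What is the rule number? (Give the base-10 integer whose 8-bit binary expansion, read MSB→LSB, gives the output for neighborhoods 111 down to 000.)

  [7] ### => .  t=2,i=0
  [6] ##. => .  t=0,i=0
  [5] #.# => #  t=0,i=1
  [4] #.. => #  t=0,i=4
  [3] .## => #  t=0,i=2
  [2] .#. => #  t=0,i=11
  [1] ..# => .  t=0,i=6
  [0] ... => .  t=0,i=5
  bits 00111100 = 60

60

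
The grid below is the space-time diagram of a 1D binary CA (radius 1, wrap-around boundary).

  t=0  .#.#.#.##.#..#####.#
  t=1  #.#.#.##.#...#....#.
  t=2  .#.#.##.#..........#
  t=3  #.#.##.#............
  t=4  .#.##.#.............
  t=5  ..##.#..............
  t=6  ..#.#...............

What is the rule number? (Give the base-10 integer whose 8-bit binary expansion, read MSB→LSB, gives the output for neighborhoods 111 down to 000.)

  nb ###: next=.  (t=0,i=14, bit7=0)
  nb ##.: next=.  (t=0,i=8, bit6=0)
  nb #.#: next=#  (t=0,i=0, bit5=1)
  nb #..: next=.  (t=0,i=11, bit4=0)
  nb .##: next=#  (t=0,i=7, bit3=1)
  nb .#.: next=.  (t=0,i=1, bit2=0)
  nb ..#: next=.  (t=0,i=12, bit1=0)
  nb ...: next=.  (t=1,i=11, bit0=0)
  bits 00101000 = 40

40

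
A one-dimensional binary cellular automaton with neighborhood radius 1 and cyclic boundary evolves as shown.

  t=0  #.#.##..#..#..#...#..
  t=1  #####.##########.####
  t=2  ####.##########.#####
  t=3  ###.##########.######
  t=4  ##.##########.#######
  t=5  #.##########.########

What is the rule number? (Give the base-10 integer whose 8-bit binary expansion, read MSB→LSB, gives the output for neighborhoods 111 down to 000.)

190

  ###|#  b7=1 t=1,i=0
  ##.|.  b6=0 t=0,i=5
  #.#|#  b5=1 t=0,i=1
  #..|#  b4=1 t=0,i=6
  .##|#  b3=1 t=0,i=4
  .#.|#  b2=1 t=0,i=0
  ..#|#  b1=1 t=0,i=7
  ...|.  b0=0 t=0,i=16
  bits 10111110 = 190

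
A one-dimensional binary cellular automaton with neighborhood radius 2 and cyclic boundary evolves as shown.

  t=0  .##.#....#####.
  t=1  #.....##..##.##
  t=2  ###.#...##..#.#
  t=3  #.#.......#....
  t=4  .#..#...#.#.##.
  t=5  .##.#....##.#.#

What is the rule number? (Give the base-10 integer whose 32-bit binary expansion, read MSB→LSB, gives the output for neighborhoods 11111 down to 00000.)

  [31] ##### => #  t=0,i=11
  [30] ####. => .  t=0,i=12
  [29] ###.# => #  t=2,i=2
  [28] ###.. => #  t=0,i=13
  [27] ##.## => #  t=1,i=12
  [26] ##.#. => .  t=0,i=3
  [25] ##..# => #  t=0,i=14
  [24] ##... => #  t=1,i=1
  [23] #.### => .  t=1,i=13
  [22] #.##. => #  t=4,i=12
  [21] #.#.# => #  t=4,i=10
  [20] #.#.. => .  t=0,i=4
  [19] #..## => #  t=0,i=0
  [18] #..#. => .  t=2,i=11
  [17] #...# => .  t=2,i=6
  [16] #.... => #  t=0,i=6
  [15] .#### => #  t=0,i=10
  [14] .###. => #  t=1,i=14
  [13] .##.# => .  t=0,i=2
  [12] .##.. => .  t=1,i=7
  [11] .#.## => .  t=2,i=13
  [10] .#.#. => #  t=3,i=1
  [9] .#..# => #  t=4,i=2
  [8] .#... => .  t=0,i=5
  [7] ..### => .  t=0,i=9
  [6] ..##. => .  t=0,i=1
  [5] ..#.# => .  t=2,i=12
  [4] ..#.. => #  t=3,i=10
  [3] ...## => .  t=0,i=8
  [2] ...#. => .  t=3,i=9
  [1] ....# => #  t=0,i=7
  [0] ..... => .  t=1,i=3
  bits 10111011011010011100011000010010 = 3144271378

3144271378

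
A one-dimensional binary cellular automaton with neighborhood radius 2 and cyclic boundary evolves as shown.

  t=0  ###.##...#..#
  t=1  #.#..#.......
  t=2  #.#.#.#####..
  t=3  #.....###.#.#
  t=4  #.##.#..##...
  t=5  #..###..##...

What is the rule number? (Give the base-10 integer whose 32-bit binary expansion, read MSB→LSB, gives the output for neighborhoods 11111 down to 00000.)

3029709161

  nb #####: next=#  (t=2,i=8, bit31=1)
  nb ####.: next=.  (t=0,i=1, bit30=0)
  nb ###.#: next=#  (t=0,i=2, bit29=1)
  nb ###..: next=#  (t=2,i=10, bit28=1)
  nb ##.##: next=.  (t=0,i=3, bit27=0)
  nb ##.#.: next=#  (t=3,i=9, bit26=1)
  nb ##..#: next=.  (t=2,i=11, bit25=0)
  nb ##...: next=.  (t=0,i=6, bit24=0)
  nb #.###: next=#  (t=2,i=6, bit23=1)
  nb #.##.: next=.  (t=0,i=4, bit22=0)
  nb #.#.#: next=.  (t=2,i=2, bit21=0)
  nb #.#..: next=#  (t=1,i=2, bit20=1)
  nb #..##: next=.  (t=0,i=11, bit19=0)
  nb #..#.: next=#  (t=1,i=4, bit18=1)
  nb #...#: next=.  (t=0,i=7, bit17=0)
  nb #....: next=#  (t=1,i=7, bit16=1)
  nb .####: next=#  (t=0,i=0, bit15=1)
  nb .###.: next=.  (t=3,i=7, bit14=0)
  nb .##.#: next=#  (t=4,i=3, bit13=1)
  nb .##..: next=#  (t=0,i=5, bit12=1)
  nb .#.##: next=.  (t=2,i=5, bit11=0)
  nb .#.#.: next=.  (t=1,i=1, bit10=0)
  nb .#..#: next=.  (t=0,i=10, bit9=0)
  nb .#...: next=#  (t=1,i=6, bit8=1)
  nb ..###: next=.  (t=0,i=12, bit7=0)
  nb ..##.: next=#  (t=4,i=8, bit6=1)
  nb ..#.#: next=#  (t=1,i=0, bit5=1)
  nb ..#..: next=.  (t=0,i=9, bit4=0)
  nb ...##: next=#  (t=3,i=5, bit3=1)
  nb ...#.: next=.  (t=0,i=8, bit2=0)
  nb ....#: next=.  (t=1,i=11, bit1=0)
  nb .....: next=#  (t=1,i=8, bit0=1)
  bits 10110100100101011011000101101001 = 3029709161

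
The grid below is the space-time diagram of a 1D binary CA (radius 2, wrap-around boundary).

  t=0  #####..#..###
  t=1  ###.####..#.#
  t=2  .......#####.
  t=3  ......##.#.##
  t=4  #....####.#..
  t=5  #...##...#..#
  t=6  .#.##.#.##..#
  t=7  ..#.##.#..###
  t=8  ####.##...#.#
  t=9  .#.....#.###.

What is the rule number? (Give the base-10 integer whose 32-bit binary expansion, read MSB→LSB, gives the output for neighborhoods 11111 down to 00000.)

2533632252

  [31] ##### => #  t=0,i=0
  [30] ####. => .  t=0,i=3
  [29] ###.# => .  t=1,i=2
  [28] ###.. => #  t=0,i=4
  [27] ##.## => .  t=1,i=3
  [26] ##.#. => #  t=3,i=8
  [25] ##..# => #  t=0,i=5
  [24] ##... => #  t=2,i=12
  [23] #.### => .  t=1,i=4
  [22] #.##. => .  t=3,i=11
  [21] #.#.# => .  t=3,i=9
  [20] #.#.. => .  t=4,i=10
  [19] #..## => .  t=0,i=9
  [18] #..#. => #  t=0,i=6
  [17] #...# => .  t=5,i=2
  [16] #.... => .  t=2,i=0
  [15] .#### => .  t=0,i=11
  [14] .###. => .  t=7,i=11
  [13] .##.# => #  t=3,i=7
  [12] .##.. => .  t=3,i=12
  [11] .#.## => #  t=1,i=11
  [10] .#.#. => .  t=6,i=0
  [9] .#..# => .  t=0,i=8
  [8] .#... => .  t=4,i=1
  [7] ..### => #  t=0,i=10
  [6] ..##. => #  t=3,i=6
  [5] ..#.# => #  t=1,i=10
  [4] ..#.. => #  t=0,i=7
  [3] ...## => #  t=2,i=6
  [2] ...#. => #  t=5,i=8
  [1] ....# => .  t=2,i=5
  [0] ..... => .  t=2,i=1
  bits 10010111000001000010100011111100 = 2533632252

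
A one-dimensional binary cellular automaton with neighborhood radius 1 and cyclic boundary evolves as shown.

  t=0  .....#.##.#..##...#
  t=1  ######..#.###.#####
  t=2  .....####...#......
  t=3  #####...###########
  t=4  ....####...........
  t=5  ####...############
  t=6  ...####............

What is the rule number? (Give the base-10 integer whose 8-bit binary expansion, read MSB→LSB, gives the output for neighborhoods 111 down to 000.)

87

  ###|.  b7=0 t=1,i=0
  ##.|#  b6=1 t=0,i=8
  #.#|.  b5=0 t=0,i=6
  #..|#  b4=1 t=0,i=0
  .##|.  b3=0 t=0,i=7
  .#.|#  b2=1 t=0,i=5
  ..#|#  b1=1 t=0,i=4
  ...|#  b0=1 t=0,i=1
  bits 01010111 = 87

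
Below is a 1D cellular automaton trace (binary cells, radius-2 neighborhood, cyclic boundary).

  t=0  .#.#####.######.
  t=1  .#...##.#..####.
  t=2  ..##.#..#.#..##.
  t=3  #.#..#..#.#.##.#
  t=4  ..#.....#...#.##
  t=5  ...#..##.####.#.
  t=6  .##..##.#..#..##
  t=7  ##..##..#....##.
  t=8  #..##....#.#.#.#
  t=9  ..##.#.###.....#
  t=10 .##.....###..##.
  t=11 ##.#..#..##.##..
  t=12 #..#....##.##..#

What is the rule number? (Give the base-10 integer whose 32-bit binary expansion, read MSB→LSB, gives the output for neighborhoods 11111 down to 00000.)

  ##### -> #   bit 31 = 1  t=0,i=5
  ####. -> #   bit 30 = 1  t=0,i=6
  ###.# -> .   bit 29 = 0  t=0,i=7
  ###.. -> #   bit 28 = 1  t=0,i=14
  ##.## -> #   bit 27 = 1  t=0,i=8
  ##.#. -> .   bit 26 = 0  t=1,i=7
  ##..# -> .   bit 25 = 0  t=0,i=15
  ##... -> #   bit 24 = 1  t=2,i=15
  #.### -> .   bit 23 = 0  t=0,i=3
  #.##. -> #   bit 22 = 1  t=3,i=12
  #.#.# -> .   bit 21 = 0  t=3,i=10
  #.#.. -> #   bit 20 = 1  t=1,i=8
  #..## -> #   bit 19 = 1  t=1,i=10
  #..#. -> .   bit 18 = 0  t=0,i=0
  #...# -> #   bit 17 = 1  t=1,i=3
  #.... -> .   bit 16 = 0  t=4,i=4
  .#### -> .   bit 15 = 0  t=0,i=4
  .###. -> #   bit 14 = 1  t=9,i=8
  .##.# -> .   bit 13 = 0  t=1,i=6
  .##.. -> .   bit 12 = 0  t=2,i=14
  .#.## -> .   bit 11 = 0  t=0,i=2
  .#.#. -> .   bit 10 = 0  t=2,i=9
  .#..# -> .   bit 9 = 0  t=1,i=9
  .#... -> #   bit 8 = 1  t=1,i=2
  ..### -> .   bit 7 = 0  t=1,i=11
  ..##. -> #   bit 6 = 1  t=1,i=5
  ..#.# -> #   bit 5 = 1  t=0,i=1
  ..#.. -> .   bit 4 = 0  t=1,i=1
  ...## -> .   bit 3 = 0  t=1,i=4
  ...#. -> #   bit 2 = 1  t=4,i=7
  ....# -> #   bit 1 = 1  t=4,i=6
  ..... -> .   bit 0 = 0  t=4,i=5
  bits 11011001010110100100000101100110 = 3646570854

3646570854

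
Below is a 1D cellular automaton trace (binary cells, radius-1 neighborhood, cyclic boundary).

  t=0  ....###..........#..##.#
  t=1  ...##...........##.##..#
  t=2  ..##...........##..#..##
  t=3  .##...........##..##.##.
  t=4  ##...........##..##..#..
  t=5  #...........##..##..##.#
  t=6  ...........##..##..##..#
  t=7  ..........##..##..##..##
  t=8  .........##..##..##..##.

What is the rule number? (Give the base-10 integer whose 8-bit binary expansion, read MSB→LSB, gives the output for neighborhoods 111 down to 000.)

  ###|.  b7=0 t=0,i=5
  ##.|.  b6=0 t=0,i=6
  #.#|.  b5=0 t=0,i=22
  #..|.  b4=0 t=0,i=0
  .##|#  b3=1 t=0,i=4
  .#.|#  b2=1 t=0,i=17
  ..#|#  b1=1 t=0,i=3
  ...|.  b0=0 t=0,i=1
  bits 00001110 = 14

14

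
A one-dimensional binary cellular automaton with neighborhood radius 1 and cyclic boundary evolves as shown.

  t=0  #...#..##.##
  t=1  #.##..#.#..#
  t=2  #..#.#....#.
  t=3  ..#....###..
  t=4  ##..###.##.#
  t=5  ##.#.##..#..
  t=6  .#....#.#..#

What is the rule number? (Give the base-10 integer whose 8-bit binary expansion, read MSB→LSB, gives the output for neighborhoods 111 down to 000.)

195

  ###|#  b7=1 t=0,i=11
  ##.|#  b6=1 t=0,i=0
  #.#|.  b5=0 t=0,i=9
  #..|.  b4=0 t=0,i=1
  .##|.  b3=0 t=0,i=7
  .#.|.  b2=0 t=0,i=4
  ..#|#  b1=1 t=0,i=3
  ...|#  b0=1 t=0,i=2
  bits 11000011 = 195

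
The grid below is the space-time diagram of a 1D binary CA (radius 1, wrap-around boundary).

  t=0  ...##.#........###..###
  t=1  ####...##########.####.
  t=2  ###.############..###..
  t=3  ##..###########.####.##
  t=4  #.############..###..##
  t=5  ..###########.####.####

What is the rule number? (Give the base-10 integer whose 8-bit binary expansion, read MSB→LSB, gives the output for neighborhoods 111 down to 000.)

155

  ### -> #   bit 7 = 1  t=0,i=16
  ##. -> .   bit 6 = 0  t=0,i=4
  #.# -> .   bit 5 = 0  t=0,i=5
  #.. -> #   bit 4 = 1  t=0,i=0
  .## -> #   bit 3 = 1  t=0,i=3
  .#. -> .   bit 2 = 0  t=0,i=6
  ..# -> #   bit 1 = 1  t=0,i=2
  ... -> #   bit 0 = 1  t=0,i=1
  bits 10011011 = 155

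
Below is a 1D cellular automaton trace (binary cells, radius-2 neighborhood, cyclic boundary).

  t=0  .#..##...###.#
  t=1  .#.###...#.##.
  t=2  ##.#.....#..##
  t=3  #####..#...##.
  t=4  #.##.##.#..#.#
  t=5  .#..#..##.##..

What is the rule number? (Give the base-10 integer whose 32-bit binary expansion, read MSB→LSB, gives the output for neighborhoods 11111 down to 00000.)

4003205602

  #####|#  b31=1 t=3,i=2
  ####.|#  b30=1 t=2,i=0
  ###.#|#  b29=1 t=0,i=11
  ###..|.  b28=0 t=1,i=5
  ##.##|#  b27=1 t=3,i=13
  ##.#.|#  b26=1 t=0,i=12
  ##..#|#  b25=1 t=1,i=13
  ##...|.  b24=0 t=0,i=6
  #.###|#  b23=1 t=1,i=3
  #.##.|.  b22=0 t=1,i=11
  #.#.#|.  b21=0 t=0,i=13
  #.#..|#  b20=1 t=0,i=1
  #..##|#  b19=1 t=0,i=3
  #..#.|#  b18=1 t=1,i=0
  #...#|.  b17=0 t=0,i=7
  #....|.  b16=0 t=2,i=5
  .####|.  b15=0 t=2,i=13
  .###.|.  b14=0 t=0,i=10
  .##.#|.  b13=0 t=3,i=12
  .##..|#  b12=1 t=0,i=5
  .#.##|.  b11=0 t=1,i=2
  .#.#.|.  b10=0 t=0,i=0
  .#..#|.  b9=0 t=0,i=2
  .#...|#  b8=1 t=2,i=4
  ..###|#  b7=1 t=0,i=9
  ..##.|#  b6=1 t=0,i=4
  ..#.#|#  b5=1 t=1,i=1
  ..#..|.  b4=0 t=2,i=9
  ...##|.  b3=0 t=0,i=8
  ...#.|.  b2=0 t=1,i=8
  ....#|#  b1=1 t=2,i=7
  .....|.  b0=0 t=2,i=6
  bits 11101110100111000001000111100010 = 4003205602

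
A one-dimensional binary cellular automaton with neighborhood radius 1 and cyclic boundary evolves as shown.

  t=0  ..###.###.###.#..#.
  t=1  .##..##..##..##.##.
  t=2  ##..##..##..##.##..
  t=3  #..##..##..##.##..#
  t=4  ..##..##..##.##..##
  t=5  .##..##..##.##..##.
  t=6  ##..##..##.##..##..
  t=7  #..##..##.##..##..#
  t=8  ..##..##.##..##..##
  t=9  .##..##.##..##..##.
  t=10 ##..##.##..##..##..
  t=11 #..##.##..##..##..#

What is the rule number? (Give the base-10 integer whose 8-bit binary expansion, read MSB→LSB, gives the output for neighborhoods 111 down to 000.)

  nb ###: next=.  (t=0,i=3, bit7=0)
  nb ##.: next=.  (t=0,i=4, bit6=0)
  nb #.#: next=#  (t=0,i=5, bit5=1)
  nb #..: next=.  (t=0,i=15, bit4=0)
  nb .##: next=#  (t=0,i=2, bit3=1)
  nb .#.: next=#  (t=0,i=14, bit2=1)
  nb ..#: next=#  (t=0,i=1, bit1=1)
  nb ...: next=.  (t=0,i=0, bit0=0)
  bits 00101110 = 46

46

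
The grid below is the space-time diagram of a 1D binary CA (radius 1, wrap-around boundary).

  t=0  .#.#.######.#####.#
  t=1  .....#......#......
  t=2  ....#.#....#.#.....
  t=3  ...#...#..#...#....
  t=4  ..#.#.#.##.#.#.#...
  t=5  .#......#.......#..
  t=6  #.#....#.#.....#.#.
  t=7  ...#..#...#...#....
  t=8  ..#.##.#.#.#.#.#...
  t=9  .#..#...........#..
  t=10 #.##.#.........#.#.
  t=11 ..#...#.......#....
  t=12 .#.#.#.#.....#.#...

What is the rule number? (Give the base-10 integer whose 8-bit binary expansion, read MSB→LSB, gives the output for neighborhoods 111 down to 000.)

26

  [7] ### => .  t=0,i=6
  [6] ##. => .  t=0,i=10
  [5] #.# => .  t=0,i=0
  [4] #.. => #  t=1,i=6
  [3] .## => #  t=0,i=5
  [2] .#. => .  t=0,i=1
  [1] ..# => #  t=1,i=4
  [0] ... => .  t=1,i=0
  bits 00011010 = 26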